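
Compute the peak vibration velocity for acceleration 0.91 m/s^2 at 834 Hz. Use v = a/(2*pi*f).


omega = 2*pi*f = 2*pi*834 = 5240.18 rad/s
v = a / omega = 0.91 / 5240.18 = 0.00017366 m/s


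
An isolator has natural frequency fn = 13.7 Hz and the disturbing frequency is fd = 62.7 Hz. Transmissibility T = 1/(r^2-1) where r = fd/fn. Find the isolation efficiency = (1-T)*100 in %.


r = 62.7 / 13.7 = 4.57664
r^2 - 1 = 4.57664^2 - 1 = 19.9456
T = 1/19.9456 = 0.0501364
Efficiency = (1 - 0.0501364)*100 = 94.986 %


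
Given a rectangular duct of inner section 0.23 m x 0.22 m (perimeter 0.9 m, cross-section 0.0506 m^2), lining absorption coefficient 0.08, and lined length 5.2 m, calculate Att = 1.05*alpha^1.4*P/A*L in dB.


alpha^1.4 = 0.08^1.4 = 0.029129
Attenuation rate = 1.05 * alpha^1.4 * P / A
= 1.05 * 0.029129 * 0.9 / 0.0506 = 0.54401 dB/m
Total Att = 0.54401 * 5.2 = 2.8289 dB


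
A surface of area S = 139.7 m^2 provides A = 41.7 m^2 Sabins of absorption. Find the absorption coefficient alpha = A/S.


Absorption coefficient = absorbed power / incident power
alpha = A / S = 41.7 / 139.7 = 0.2985


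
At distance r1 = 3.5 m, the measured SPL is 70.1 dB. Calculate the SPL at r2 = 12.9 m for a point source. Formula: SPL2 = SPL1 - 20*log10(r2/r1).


r2/r1 = 12.9/3.5 = 3.68571
Correction = 20*log10(3.68571) = 11.3304 dB
SPL2 = 70.1 - 11.3304 = 58.77 dB


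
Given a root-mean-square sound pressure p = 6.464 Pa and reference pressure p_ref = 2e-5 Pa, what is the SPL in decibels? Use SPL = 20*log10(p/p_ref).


p / p_ref = 6.464 / 2e-5 = 323200
SPL = 20 * log10(323200) = 110.19 dB


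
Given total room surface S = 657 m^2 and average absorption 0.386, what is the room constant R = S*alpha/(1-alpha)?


R = 657 * 0.386 / (1 - 0.386) = 413.03 m^2


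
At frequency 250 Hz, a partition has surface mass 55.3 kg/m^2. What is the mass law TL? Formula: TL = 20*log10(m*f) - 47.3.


m * f = 55.3 * 250 = 13825
20*log10(13825) = 82.8133 dB
TL = 82.8133 - 47.3 = 35.513 dB


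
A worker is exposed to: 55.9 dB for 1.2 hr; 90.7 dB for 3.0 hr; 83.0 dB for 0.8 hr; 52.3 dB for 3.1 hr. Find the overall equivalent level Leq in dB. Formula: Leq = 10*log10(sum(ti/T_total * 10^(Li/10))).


T_total = 1.2 + 3.0 + 0.8 + 3.1 = 8.1 hr
(1.2/8.1) * 10^(55.9/10) = 57636.3
(3.0/8.1) * 10^(90.7/10) = 4.35147e+08
(0.8/8.1) * 10^(83.0/10) = 1.97063e+07
(3.1/8.1) * 10^(52.3/10) = 64994.5
Sum = 57636.3 + 4.35147e+08 + 1.97063e+07 + 64994.5 = 4.54976e+08
Leq = 10*log10(4.54976e+08) = 86.58 dB


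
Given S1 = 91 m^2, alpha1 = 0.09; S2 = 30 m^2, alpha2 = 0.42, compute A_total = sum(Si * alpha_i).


91 * 0.09 = 8.19
30 * 0.42 = 12.6
A_total = 8.19 + 12.6 = 20.79 m^2


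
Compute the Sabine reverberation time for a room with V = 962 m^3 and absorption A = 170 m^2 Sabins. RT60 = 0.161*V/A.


RT60 = 0.161 * 962 / 170 = 0.91107 s


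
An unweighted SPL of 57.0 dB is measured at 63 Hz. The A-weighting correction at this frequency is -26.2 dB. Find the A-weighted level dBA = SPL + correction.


A-weighting table: 63 Hz -> -26.2 dB correction
SPL_A = SPL + correction = 57.0 + (-26.2) = 30.8 dBA


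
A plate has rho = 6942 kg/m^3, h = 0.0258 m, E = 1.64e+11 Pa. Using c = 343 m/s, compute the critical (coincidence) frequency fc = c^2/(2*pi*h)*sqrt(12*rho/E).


12*rho/E = 12*6942/1.64e+11 = 5.07951e-07
sqrt(12*rho/E) = sqrt(5.07951e-07) = 0.000712707
c^2/(2*pi*h) = 343^2/(2*pi*0.0258) = 725753
fc = 725753 * 0.000712707 = 517.25 Hz


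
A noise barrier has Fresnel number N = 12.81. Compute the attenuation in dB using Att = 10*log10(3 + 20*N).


3 + 20*N = 3 + 20*12.81 = 259.2
Att = 10*log10(259.2) = 24.136 dB


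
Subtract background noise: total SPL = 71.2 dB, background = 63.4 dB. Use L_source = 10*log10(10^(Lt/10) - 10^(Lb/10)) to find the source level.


10^(71.2/10) = 1.31826e+07
10^(63.4/10) = 2.18776e+06
Difference = 1.31826e+07 - 2.18776e+06 = 1.09948e+07
L_source = 10*log10(1.09948e+07) = 70.412 dB


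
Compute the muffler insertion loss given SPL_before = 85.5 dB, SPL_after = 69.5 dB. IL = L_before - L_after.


Insertion loss = SPL without muffler - SPL with muffler
IL = 85.5 - 69.5 = 16 dB


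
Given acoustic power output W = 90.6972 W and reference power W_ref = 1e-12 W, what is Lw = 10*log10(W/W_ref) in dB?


W / W_ref = 90.6972 / 1e-12 = 9.06972e+13
Lw = 10 * log10(9.06972e+13) = 139.58 dB


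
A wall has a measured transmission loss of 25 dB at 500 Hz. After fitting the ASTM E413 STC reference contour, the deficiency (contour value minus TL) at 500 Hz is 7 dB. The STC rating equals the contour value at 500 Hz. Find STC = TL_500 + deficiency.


By ASTM E413, STC = value of the fitted reference contour at 500 Hz.
Contour value at 500 Hz = TL_500 + deficiency = 25 + 7 = 32
STC = 32


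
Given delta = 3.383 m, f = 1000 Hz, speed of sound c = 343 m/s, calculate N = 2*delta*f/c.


N = 2*delta*f/c = 2*delta/lambda, where lambda = c/f
lambda = 343 / 1000 = 0.343 m
N = 2 * 3.383 / 0.343 = 19.726


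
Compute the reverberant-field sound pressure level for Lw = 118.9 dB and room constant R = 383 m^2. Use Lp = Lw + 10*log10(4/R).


4/R = 4/383 = 0.0104439
Lp = 118.9 + 10*log10(0.0104439) = 99.089 dB


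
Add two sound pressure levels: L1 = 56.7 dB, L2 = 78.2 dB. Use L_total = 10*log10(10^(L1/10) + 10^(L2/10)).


10^(56.7/10) = 467735
10^(78.2/10) = 6.60693e+07
Sum = 467735 + 6.60693e+07 = 6.6537e+07
L_total = 10*log10(6.6537e+07) = 78.231 dB


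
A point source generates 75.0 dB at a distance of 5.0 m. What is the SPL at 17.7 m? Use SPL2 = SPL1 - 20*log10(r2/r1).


r2/r1 = 17.7/5.0 = 3.54
Correction = 20*log10(3.54) = 10.9801 dB
SPL2 = 75.0 - 10.9801 = 64.02 dB


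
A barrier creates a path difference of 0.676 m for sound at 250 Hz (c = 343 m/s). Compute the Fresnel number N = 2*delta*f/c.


N = 2*delta*f/c = 2*delta/lambda, where lambda = c/f
lambda = 343 / 250 = 1.372 m
N = 2 * 0.676 / 1.372 = 0.98542


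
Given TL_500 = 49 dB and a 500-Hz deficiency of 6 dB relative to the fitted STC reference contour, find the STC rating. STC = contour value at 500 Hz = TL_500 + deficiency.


By ASTM E413, STC = value of the fitted reference contour at 500 Hz.
Contour value at 500 Hz = TL_500 + deficiency = 49 + 6 = 55
STC = 55


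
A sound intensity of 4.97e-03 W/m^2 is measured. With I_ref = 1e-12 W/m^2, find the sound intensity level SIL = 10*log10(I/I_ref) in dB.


I / I_ref = 4.97e-03 / 1e-12 = 4.97e+09
SIL = 10 * log10(4.97e+09) = 96.964 dB


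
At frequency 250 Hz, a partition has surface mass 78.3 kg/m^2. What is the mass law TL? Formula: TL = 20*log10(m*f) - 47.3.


m * f = 78.3 * 250 = 19575
20*log10(19575) = 85.834 dB
TL = 85.834 - 47.3 = 38.534 dB


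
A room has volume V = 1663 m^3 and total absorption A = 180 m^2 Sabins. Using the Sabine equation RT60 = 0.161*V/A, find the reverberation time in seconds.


RT60 = 0.161 * 1663 / 180 = 1.4875 s


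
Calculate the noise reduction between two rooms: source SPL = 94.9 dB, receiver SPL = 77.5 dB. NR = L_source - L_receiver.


NR = L_source - L_receiver (difference between source and receiving room levels)
NR = 94.9 - 77.5 = 17.4 dB


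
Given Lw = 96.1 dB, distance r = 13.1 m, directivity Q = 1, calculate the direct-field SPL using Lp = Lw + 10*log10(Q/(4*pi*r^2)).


4*pi*r^2 = 4*pi*13.1^2 = 2156.51 m^2
Q / (4*pi*r^2) = 1 / 2156.51 = 0.000463712
Lp = 96.1 + 10*log10(0.000463712) = 62.762 dB


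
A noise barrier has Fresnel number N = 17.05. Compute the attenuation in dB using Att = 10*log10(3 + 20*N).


3 + 20*N = 3 + 20*17.05 = 344
Att = 10*log10(344) = 25.366 dB


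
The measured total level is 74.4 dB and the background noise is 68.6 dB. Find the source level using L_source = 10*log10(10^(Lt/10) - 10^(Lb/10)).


10^(74.4/10) = 2.75423e+07
10^(68.6/10) = 7.24436e+06
Difference = 2.75423e+07 - 7.24436e+06 = 2.02979e+07
L_source = 10*log10(2.02979e+07) = 73.075 dB


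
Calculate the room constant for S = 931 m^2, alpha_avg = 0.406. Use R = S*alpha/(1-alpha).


R = 931 * 0.406 / (1 - 0.406) = 636.34 m^2


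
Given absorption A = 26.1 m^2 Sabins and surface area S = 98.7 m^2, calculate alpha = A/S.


Absorption coefficient = absorbed power / incident power
alpha = A / S = 26.1 / 98.7 = 0.26444


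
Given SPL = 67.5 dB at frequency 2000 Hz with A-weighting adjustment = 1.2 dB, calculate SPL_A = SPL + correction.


A-weighting table: 2000 Hz -> 1.2 dB correction
SPL_A = SPL + correction = 67.5 + (1.2) = 68.7 dBA


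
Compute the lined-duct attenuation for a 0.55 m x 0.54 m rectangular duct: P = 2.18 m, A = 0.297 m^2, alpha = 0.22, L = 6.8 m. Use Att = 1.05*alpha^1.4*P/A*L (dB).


alpha^1.4 = 0.22^1.4 = 0.120058
Attenuation rate = 1.05 * alpha^1.4 * P / A
= 1.05 * 0.120058 * 2.18 / 0.297 = 0.925295 dB/m
Total Att = 0.925295 * 6.8 = 6.292 dB


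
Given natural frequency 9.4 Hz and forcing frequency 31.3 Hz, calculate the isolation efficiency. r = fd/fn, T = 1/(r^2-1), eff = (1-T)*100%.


r = 31.3 / 9.4 = 3.32979
r^2 - 1 = 3.32979^2 - 1 = 10.0875
T = 1/10.0875 = 0.0991326
Efficiency = (1 - 0.0991326)*100 = 90.087 %


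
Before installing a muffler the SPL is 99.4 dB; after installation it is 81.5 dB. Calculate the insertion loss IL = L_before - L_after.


Insertion loss = SPL without muffler - SPL with muffler
IL = 99.4 - 81.5 = 17.9 dB


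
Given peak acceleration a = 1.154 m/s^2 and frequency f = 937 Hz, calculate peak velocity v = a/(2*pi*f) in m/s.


omega = 2*pi*f = 2*pi*937 = 5887.34 rad/s
v = a / omega = 1.154 / 5887.34 = 0.00019601 m/s


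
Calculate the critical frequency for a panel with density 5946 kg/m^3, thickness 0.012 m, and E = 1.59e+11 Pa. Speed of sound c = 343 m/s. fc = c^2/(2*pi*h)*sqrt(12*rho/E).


12*rho/E = 12*5946/1.59e+11 = 4.48755e-07
sqrt(12*rho/E) = sqrt(4.48755e-07) = 0.000669892
c^2/(2*pi*h) = 343^2/(2*pi*0.012) = 1.56037e+06
fc = 1.56037e+06 * 0.000669892 = 1045.3 Hz


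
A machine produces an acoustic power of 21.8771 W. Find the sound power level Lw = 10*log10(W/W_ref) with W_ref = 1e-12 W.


W / W_ref = 21.8771 / 1e-12 = 2.18771e+13
Lw = 10 * log10(2.18771e+13) = 133.4 dB


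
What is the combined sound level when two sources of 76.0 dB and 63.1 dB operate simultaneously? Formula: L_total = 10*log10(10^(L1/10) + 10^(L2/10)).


10^(76.0/10) = 3.98107e+07
10^(63.1/10) = 2.04174e+06
Sum = 3.98107e+07 + 2.04174e+06 = 4.18524e+07
L_total = 10*log10(4.18524e+07) = 76.217 dB


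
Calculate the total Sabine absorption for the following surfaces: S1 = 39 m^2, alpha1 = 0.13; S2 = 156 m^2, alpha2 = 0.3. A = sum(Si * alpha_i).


39 * 0.13 = 5.07
156 * 0.3 = 46.8
A_total = 5.07 + 46.8 = 51.87 m^2


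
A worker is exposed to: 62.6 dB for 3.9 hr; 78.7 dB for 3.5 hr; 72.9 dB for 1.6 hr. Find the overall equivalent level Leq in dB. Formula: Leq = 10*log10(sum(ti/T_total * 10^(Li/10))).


T_total = 3.9 + 3.5 + 1.6 = 9.0 hr
(3.9/9.0) * 10^(62.6/10) = 788537
(3.5/9.0) * 10^(78.7/10) = 2.88287e+07
(1.6/9.0) * 10^(72.9/10) = 3.46639e+06
Sum = 788537 + 2.88287e+07 + 3.46639e+06 = 3.30836e+07
Leq = 10*log10(3.30836e+07) = 75.196 dB


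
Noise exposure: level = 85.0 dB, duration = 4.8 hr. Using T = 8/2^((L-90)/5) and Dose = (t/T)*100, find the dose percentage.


T_allowed = 8 / 2^((85.0 - 90)/5) = 16 hr
Dose = 4.8 / 16 * 100 = 30 %


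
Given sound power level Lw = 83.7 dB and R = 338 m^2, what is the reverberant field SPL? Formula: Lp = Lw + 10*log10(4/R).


4/R = 4/338 = 0.0118343
Lp = 83.7 + 10*log10(0.0118343) = 64.431 dB


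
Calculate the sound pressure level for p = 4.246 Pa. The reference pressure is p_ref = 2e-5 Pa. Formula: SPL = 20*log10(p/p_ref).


p / p_ref = 4.246 / 2e-5 = 212300
SPL = 20 * log10(212300) = 106.54 dB


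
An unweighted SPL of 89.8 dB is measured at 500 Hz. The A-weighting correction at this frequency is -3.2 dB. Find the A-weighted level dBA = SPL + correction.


A-weighting table: 500 Hz -> -3.2 dB correction
SPL_A = SPL + correction = 89.8 + (-3.2) = 86.6 dBA


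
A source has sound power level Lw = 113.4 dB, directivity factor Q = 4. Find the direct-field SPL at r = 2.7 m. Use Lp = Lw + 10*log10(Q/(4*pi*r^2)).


4*pi*r^2 = 4*pi*2.7^2 = 91.6088 m^2
Q / (4*pi*r^2) = 4 / 91.6088 = 0.0436639
Lp = 113.4 + 10*log10(0.0436639) = 99.801 dB


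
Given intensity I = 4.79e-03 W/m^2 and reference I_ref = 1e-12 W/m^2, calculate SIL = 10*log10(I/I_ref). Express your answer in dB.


I / I_ref = 4.79e-03 / 1e-12 = 4.79e+09
SIL = 10 * log10(4.79e+09) = 96.803 dB


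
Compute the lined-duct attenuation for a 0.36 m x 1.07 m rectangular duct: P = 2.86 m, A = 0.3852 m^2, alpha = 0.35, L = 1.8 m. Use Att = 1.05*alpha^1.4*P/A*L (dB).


alpha^1.4 = 0.35^1.4 = 0.229983
Attenuation rate = 1.05 * alpha^1.4 * P / A
= 1.05 * 0.229983 * 2.86 / 0.3852 = 1.79294 dB/m
Total Att = 1.79294 * 1.8 = 3.2273 dB


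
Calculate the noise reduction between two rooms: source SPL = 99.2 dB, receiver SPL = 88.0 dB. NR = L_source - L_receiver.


NR = L_source - L_receiver (difference between source and receiving room levels)
NR = 99.2 - 88.0 = 11.2 dB


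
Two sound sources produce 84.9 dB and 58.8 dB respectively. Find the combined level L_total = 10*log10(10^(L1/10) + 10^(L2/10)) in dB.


10^(84.9/10) = 3.0903e+08
10^(58.8/10) = 758578
Sum = 3.0903e+08 + 758578 = 3.09789e+08
L_total = 10*log10(3.09789e+08) = 84.911 dB


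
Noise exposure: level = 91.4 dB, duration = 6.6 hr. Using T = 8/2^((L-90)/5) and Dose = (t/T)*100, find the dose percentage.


T_allowed = 8 / 2^((91.4 - 90)/5) = 6.58873 hr
Dose = 6.6 / 6.58873 * 100 = 100.17 %


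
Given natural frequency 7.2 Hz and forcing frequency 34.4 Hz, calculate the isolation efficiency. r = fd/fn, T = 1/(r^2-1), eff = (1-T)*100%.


r = 34.4 / 7.2 = 4.77778
r^2 - 1 = 4.77778^2 - 1 = 21.8272
T = 1/21.8272 = 0.0458144
Efficiency = (1 - 0.0458144)*100 = 95.419 %


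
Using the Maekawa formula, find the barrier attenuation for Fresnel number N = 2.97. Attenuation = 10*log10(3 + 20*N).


3 + 20*N = 3 + 20*2.97 = 62.4
Att = 10*log10(62.4) = 17.952 dB


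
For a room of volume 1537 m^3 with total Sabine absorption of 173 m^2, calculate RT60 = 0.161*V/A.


RT60 = 0.161 * 1537 / 173 = 1.4304 s


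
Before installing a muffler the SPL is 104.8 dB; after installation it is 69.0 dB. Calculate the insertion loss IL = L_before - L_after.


Insertion loss = SPL without muffler - SPL with muffler
IL = 104.8 - 69.0 = 35.8 dB


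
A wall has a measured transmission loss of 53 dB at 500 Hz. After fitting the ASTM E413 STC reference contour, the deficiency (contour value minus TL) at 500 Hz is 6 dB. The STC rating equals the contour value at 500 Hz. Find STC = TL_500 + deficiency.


By ASTM E413, STC = value of the fitted reference contour at 500 Hz.
Contour value at 500 Hz = TL_500 + deficiency = 53 + 6 = 59
STC = 59


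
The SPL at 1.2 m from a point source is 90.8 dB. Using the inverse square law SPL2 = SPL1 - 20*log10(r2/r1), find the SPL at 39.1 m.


r2/r1 = 39.1/1.2 = 32.5833
Correction = 20*log10(32.5833) = 30.2599 dB
SPL2 = 90.8 - 30.2599 = 60.54 dB


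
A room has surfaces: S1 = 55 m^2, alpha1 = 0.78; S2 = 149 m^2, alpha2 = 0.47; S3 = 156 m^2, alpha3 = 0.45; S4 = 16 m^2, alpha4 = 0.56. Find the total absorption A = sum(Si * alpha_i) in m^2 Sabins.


55 * 0.78 = 42.9
149 * 0.47 = 70.03
156 * 0.45 = 70.2
16 * 0.56 = 8.96
A_total = 42.9 + 70.03 + 70.2 + 8.96 = 192.09 m^2


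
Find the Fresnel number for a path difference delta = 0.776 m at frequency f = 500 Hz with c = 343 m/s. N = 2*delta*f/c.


N = 2*delta*f/c = 2*delta/lambda, where lambda = c/f
lambda = 343 / 500 = 0.686 m
N = 2 * 0.776 / 0.686 = 2.2624


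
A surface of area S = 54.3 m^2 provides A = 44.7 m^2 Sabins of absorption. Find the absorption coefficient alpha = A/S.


Absorption coefficient = absorbed power / incident power
alpha = A / S = 44.7 / 54.3 = 0.8232


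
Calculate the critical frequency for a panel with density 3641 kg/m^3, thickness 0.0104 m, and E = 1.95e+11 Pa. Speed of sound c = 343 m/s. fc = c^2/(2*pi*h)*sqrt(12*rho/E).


12*rho/E = 12*3641/1.95e+11 = 2.24062e-07
sqrt(12*rho/E) = sqrt(2.24062e-07) = 0.000473352
c^2/(2*pi*h) = 343^2/(2*pi*0.0104) = 1.80042e+06
fc = 1.80042e+06 * 0.000473352 = 852.23 Hz


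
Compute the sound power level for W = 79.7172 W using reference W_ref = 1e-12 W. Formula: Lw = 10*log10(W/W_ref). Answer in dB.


W / W_ref = 79.7172 / 1e-12 = 7.97172e+13
Lw = 10 * log10(7.97172e+13) = 139.02 dB


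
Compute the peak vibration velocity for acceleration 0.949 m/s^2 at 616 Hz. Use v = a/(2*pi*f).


omega = 2*pi*f = 2*pi*616 = 3870.44 rad/s
v = a / omega = 0.949 / 3870.44 = 0.00024519 m/s


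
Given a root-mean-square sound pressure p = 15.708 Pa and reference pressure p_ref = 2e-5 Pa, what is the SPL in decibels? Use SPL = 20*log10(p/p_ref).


p / p_ref = 15.708 / 2e-5 = 785400
SPL = 20 * log10(785400) = 117.9 dB


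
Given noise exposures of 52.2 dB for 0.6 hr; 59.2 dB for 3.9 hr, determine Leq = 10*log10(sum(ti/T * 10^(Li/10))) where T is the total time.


T_total = 0.6 + 3.9 = 4.5 hr
(0.6/4.5) * 10^(52.2/10) = 22127.8
(3.9/4.5) * 10^(59.2/10) = 720862
Sum = 22127.8 + 720862 = 742990
Leq = 10*log10(742990) = 58.71 dB


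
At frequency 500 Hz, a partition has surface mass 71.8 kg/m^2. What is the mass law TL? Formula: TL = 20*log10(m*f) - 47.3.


m * f = 71.8 * 500 = 35900
20*log10(35900) = 91.1019 dB
TL = 91.1019 - 47.3 = 43.802 dB


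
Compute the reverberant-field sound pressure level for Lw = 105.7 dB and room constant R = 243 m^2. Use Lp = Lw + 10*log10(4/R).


4/R = 4/243 = 0.0164609
Lp = 105.7 + 10*log10(0.0164609) = 87.865 dB


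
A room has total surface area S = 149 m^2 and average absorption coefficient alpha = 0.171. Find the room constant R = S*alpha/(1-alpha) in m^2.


R = 149 * 0.171 / (1 - 0.171) = 30.735 m^2


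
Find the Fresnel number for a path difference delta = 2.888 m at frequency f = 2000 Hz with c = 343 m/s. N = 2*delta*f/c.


N = 2*delta*f/c = 2*delta/lambda, where lambda = c/f
lambda = 343 / 2000 = 0.1715 m
N = 2 * 2.888 / 0.1715 = 33.679


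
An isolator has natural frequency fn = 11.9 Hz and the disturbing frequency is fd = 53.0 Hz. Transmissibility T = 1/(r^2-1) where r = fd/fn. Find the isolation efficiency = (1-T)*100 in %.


r = 53.0 / 11.9 = 4.45378
r^2 - 1 = 4.45378^2 - 1 = 18.8362
T = 1/18.8362 = 0.0530893
Efficiency = (1 - 0.0530893)*100 = 94.691 %


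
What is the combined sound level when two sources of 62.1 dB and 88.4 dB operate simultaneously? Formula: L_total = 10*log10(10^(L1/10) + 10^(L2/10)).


10^(62.1/10) = 1.62181e+06
10^(88.4/10) = 6.91831e+08
Sum = 1.62181e+06 + 6.91831e+08 = 6.93453e+08
L_total = 10*log10(6.93453e+08) = 88.41 dB


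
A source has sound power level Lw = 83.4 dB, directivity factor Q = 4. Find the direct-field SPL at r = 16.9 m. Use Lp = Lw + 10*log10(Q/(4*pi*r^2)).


4*pi*r^2 = 4*pi*16.9^2 = 3589.08 m^2
Q / (4*pi*r^2) = 4 / 3589.08 = 0.00111449
Lp = 83.4 + 10*log10(0.00111449) = 53.871 dB


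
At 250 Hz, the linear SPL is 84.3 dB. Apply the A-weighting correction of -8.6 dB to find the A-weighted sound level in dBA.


A-weighting table: 250 Hz -> -8.6 dB correction
SPL_A = SPL + correction = 84.3 + (-8.6) = 75.7 dBA


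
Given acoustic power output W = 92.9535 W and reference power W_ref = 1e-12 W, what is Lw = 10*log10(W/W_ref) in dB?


W / W_ref = 92.9535 / 1e-12 = 9.29535e+13
Lw = 10 * log10(9.29535e+13) = 139.68 dB


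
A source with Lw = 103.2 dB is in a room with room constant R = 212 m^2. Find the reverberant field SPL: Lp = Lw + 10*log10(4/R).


4/R = 4/212 = 0.0188679
Lp = 103.2 + 10*log10(0.0188679) = 85.957 dB


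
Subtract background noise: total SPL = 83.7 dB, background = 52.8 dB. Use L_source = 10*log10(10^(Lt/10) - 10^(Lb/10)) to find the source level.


10^(83.7/10) = 2.34423e+08
10^(52.8/10) = 190546
Difference = 2.34423e+08 - 190546 = 2.34232e+08
L_source = 10*log10(2.34232e+08) = 83.696 dB


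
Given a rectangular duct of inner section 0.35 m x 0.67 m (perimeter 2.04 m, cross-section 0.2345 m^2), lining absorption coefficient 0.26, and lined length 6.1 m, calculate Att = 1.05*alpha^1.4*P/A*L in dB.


alpha^1.4 = 0.26^1.4 = 0.151692
Attenuation rate = 1.05 * alpha^1.4 * P / A
= 1.05 * 0.151692 * 2.04 / 0.2345 = 1.3856 dB/m
Total Att = 1.3856 * 6.1 = 8.4522 dB


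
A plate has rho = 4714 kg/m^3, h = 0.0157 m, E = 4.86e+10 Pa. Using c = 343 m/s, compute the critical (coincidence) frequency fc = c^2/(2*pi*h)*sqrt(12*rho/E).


12*rho/E = 12*4714/4.86e+10 = 1.16395e-06
sqrt(12*rho/E) = sqrt(1.16395e-06) = 0.00107887
c^2/(2*pi*h) = 343^2/(2*pi*0.0157) = 1.19264e+06
fc = 1.19264e+06 * 0.00107887 = 1286.7 Hz


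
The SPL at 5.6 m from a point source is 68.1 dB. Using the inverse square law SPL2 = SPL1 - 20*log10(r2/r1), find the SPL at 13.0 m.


r2/r1 = 13.0/5.6 = 2.32143
Correction = 20*log10(2.32143) = 7.31511 dB
SPL2 = 68.1 - 7.31511 = 60.785 dB


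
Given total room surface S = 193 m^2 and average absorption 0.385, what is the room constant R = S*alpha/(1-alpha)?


R = 193 * 0.385 / (1 - 0.385) = 120.82 m^2


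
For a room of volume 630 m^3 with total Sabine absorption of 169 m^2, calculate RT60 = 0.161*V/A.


RT60 = 0.161 * 630 / 169 = 0.60018 s


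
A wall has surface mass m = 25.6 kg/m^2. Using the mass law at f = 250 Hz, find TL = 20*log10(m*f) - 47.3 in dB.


m * f = 25.6 * 250 = 6400
20*log10(6400) = 76.1236 dB
TL = 76.1236 - 47.3 = 28.824 dB


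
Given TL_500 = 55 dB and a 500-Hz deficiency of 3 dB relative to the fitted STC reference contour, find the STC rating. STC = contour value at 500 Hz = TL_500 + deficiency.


By ASTM E413, STC = value of the fitted reference contour at 500 Hz.
Contour value at 500 Hz = TL_500 + deficiency = 55 + 3 = 58
STC = 58


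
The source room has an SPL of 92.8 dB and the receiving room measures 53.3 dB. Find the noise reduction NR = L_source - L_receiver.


NR = L_source - L_receiver (difference between source and receiving room levels)
NR = 92.8 - 53.3 = 39.5 dB


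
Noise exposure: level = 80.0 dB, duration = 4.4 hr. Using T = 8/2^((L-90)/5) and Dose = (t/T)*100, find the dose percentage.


T_allowed = 8 / 2^((80.0 - 90)/5) = 32 hr
Dose = 4.4 / 32 * 100 = 13.75 %


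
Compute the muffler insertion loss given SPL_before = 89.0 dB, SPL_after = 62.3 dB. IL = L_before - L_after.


Insertion loss = SPL without muffler - SPL with muffler
IL = 89.0 - 62.3 = 26.7 dB


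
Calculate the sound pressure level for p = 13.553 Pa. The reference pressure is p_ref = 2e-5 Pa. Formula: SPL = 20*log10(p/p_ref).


p / p_ref = 13.553 / 2e-5 = 677650
SPL = 20 * log10(677650) = 116.62 dB


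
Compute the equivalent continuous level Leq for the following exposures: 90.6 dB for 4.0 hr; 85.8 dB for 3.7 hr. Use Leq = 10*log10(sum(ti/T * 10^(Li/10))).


T_total = 4.0 + 3.7 = 7.7 hr
(4.0/7.7) * 10^(90.6/10) = 5.96443e+08
(3.7/7.7) * 10^(85.8/10) = 1.82688e+08
Sum = 5.96443e+08 + 1.82688e+08 = 7.79131e+08
Leq = 10*log10(7.79131e+08) = 88.916 dB


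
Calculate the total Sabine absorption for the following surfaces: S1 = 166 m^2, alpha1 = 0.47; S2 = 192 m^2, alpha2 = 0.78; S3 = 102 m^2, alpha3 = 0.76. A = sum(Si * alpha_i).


166 * 0.47 = 78.02
192 * 0.78 = 149.76
102 * 0.76 = 77.52
A_total = 78.02 + 149.76 + 77.52 = 305.3 m^2


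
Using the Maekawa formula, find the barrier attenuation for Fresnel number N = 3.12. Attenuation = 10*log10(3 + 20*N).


3 + 20*N = 3 + 20*3.12 = 65.4
Att = 10*log10(65.4) = 18.156 dB


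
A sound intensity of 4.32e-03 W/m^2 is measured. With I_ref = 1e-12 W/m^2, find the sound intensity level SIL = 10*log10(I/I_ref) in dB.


I / I_ref = 4.32e-03 / 1e-12 = 4.32e+09
SIL = 10 * log10(4.32e+09) = 96.355 dB


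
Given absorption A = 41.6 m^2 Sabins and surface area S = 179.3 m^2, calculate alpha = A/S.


Absorption coefficient = absorbed power / incident power
alpha = A / S = 41.6 / 179.3 = 0.23201


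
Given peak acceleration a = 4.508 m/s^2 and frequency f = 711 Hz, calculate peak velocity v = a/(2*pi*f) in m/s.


omega = 2*pi*f = 2*pi*711 = 4467.34 rad/s
v = a / omega = 4.508 / 4467.34 = 0.0010091 m/s


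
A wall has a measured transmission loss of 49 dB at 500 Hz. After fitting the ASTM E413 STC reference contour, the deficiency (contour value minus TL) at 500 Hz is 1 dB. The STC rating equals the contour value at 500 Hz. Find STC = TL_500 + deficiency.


By ASTM E413, STC = value of the fitted reference contour at 500 Hz.
Contour value at 500 Hz = TL_500 + deficiency = 49 + 1 = 50
STC = 50


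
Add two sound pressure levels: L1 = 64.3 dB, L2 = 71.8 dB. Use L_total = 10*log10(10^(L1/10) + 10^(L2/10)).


10^(64.3/10) = 2.69153e+06
10^(71.8/10) = 1.51356e+07
Sum = 2.69153e+06 + 1.51356e+07 = 1.78271e+07
L_total = 10*log10(1.78271e+07) = 72.511 dB


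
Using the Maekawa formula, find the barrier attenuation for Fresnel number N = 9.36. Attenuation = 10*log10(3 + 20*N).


3 + 20*N = 3 + 20*9.36 = 190.2
Att = 10*log10(190.2) = 22.792 dB


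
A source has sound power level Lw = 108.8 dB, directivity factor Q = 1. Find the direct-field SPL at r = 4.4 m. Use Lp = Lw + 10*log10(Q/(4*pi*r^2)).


4*pi*r^2 = 4*pi*4.4^2 = 243.285 m^2
Q / (4*pi*r^2) = 1 / 243.285 = 0.00411041
Lp = 108.8 + 10*log10(0.00411041) = 84.939 dB


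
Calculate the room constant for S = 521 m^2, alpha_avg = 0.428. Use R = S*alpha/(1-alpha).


R = 521 * 0.428 / (1 - 0.428) = 389.84 m^2


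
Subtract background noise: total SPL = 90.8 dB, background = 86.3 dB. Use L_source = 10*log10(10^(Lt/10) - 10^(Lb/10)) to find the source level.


10^(90.8/10) = 1.20226e+09
10^(86.3/10) = 4.2658e+08
Difference = 1.20226e+09 - 4.2658e+08 = 7.7568e+08
L_source = 10*log10(7.7568e+08) = 88.897 dB


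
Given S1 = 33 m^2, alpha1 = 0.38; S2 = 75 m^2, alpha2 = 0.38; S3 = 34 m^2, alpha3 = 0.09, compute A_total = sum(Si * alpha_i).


33 * 0.38 = 12.54
75 * 0.38 = 28.5
34 * 0.09 = 3.06
A_total = 12.54 + 28.5 + 3.06 = 44.1 m^2


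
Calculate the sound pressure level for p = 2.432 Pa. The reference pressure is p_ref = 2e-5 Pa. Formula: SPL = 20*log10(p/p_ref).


p / p_ref = 2.432 / 2e-5 = 121600
SPL = 20 * log10(121600) = 101.7 dB


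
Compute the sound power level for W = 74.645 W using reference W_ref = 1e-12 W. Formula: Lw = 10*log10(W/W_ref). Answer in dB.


W / W_ref = 74.645 / 1e-12 = 7.4645e+13
Lw = 10 * log10(7.4645e+13) = 138.73 dB


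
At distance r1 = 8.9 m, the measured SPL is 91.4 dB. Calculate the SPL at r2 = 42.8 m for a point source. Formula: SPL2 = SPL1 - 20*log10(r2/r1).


r2/r1 = 42.8/8.9 = 4.80899
Correction = 20*log10(4.80899) = 13.6411 dB
SPL2 = 91.4 - 13.6411 = 77.759 dB


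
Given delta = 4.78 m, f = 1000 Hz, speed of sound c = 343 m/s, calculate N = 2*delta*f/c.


N = 2*delta*f/c = 2*delta/lambda, where lambda = c/f
lambda = 343 / 1000 = 0.343 m
N = 2 * 4.78 / 0.343 = 27.872


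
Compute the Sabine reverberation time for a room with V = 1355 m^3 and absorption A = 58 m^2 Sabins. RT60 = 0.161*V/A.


RT60 = 0.161 * 1355 / 58 = 3.7613 s


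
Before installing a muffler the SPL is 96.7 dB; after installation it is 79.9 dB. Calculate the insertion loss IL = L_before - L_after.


Insertion loss = SPL without muffler - SPL with muffler
IL = 96.7 - 79.9 = 16.8 dB


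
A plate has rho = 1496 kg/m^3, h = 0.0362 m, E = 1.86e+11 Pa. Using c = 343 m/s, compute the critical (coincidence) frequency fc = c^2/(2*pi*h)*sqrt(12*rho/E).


12*rho/E = 12*1496/1.86e+11 = 9.65161e-08
sqrt(12*rho/E) = sqrt(9.65161e-08) = 0.00031067
c^2/(2*pi*h) = 343^2/(2*pi*0.0362) = 517249
fc = 517249 * 0.00031067 = 160.69 Hz


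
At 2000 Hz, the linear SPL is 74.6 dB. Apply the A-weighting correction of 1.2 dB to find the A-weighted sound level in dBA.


A-weighting table: 2000 Hz -> 1.2 dB correction
SPL_A = SPL + correction = 74.6 + (1.2) = 75.8 dBA


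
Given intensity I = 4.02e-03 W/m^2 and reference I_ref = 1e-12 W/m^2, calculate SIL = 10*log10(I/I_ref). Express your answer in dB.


I / I_ref = 4.02e-03 / 1e-12 = 4.02e+09
SIL = 10 * log10(4.02e+09) = 96.042 dB


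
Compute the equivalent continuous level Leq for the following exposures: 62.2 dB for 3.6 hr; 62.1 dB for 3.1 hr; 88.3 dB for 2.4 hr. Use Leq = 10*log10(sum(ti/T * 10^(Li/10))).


T_total = 3.6 + 3.1 + 2.4 = 9.1 hr
(3.6/9.1) * 10^(62.2/10) = 656540
(3.1/9.1) * 10^(62.1/10) = 552485
(2.4/9.1) * 10^(88.3/10) = 1.78308e+08
Sum = 656540 + 552485 + 1.78308e+08 = 1.79517e+08
Leq = 10*log10(1.79517e+08) = 82.541 dB


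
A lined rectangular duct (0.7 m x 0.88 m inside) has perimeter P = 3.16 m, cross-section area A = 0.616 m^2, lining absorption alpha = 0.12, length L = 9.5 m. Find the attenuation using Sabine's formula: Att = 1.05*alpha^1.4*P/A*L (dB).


alpha^1.4 = 0.12^1.4 = 0.0513871
Attenuation rate = 1.05 * alpha^1.4 * P / A
= 1.05 * 0.0513871 * 3.16 / 0.616 = 0.27679 dB/m
Total Att = 0.27679 * 9.5 = 2.6295 dB


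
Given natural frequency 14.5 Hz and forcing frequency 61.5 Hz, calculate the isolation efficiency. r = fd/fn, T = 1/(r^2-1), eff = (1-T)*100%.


r = 61.5 / 14.5 = 4.24138
r^2 - 1 = 4.24138^2 - 1 = 16.9893
T = 1/16.9893 = 0.0588606
Efficiency = (1 - 0.0588606)*100 = 94.114 %


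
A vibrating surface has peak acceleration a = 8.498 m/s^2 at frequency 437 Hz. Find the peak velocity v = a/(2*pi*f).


omega = 2*pi*f = 2*pi*437 = 2745.75 rad/s
v = a / omega = 8.498 / 2745.75 = 0.003095 m/s


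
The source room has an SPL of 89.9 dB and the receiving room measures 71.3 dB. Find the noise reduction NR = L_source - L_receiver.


NR = L_source - L_receiver (difference between source and receiving room levels)
NR = 89.9 - 71.3 = 18.6 dB


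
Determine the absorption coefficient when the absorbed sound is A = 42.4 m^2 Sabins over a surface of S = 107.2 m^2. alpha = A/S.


Absorption coefficient = absorbed power / incident power
alpha = A / S = 42.4 / 107.2 = 0.39552


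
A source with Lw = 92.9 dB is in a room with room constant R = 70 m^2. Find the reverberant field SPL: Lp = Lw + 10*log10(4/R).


4/R = 4/70 = 0.0571429
Lp = 92.9 + 10*log10(0.0571429) = 80.47 dB


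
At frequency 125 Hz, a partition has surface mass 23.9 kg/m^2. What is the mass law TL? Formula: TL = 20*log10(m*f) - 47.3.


m * f = 23.9 * 125 = 2987.5
20*log10(2987.5) = 69.5062 dB
TL = 69.5062 - 47.3 = 22.206 dB


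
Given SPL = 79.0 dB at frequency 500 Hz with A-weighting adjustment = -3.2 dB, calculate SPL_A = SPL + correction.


A-weighting table: 500 Hz -> -3.2 dB correction
SPL_A = SPL + correction = 79.0 + (-3.2) = 75.8 dBA


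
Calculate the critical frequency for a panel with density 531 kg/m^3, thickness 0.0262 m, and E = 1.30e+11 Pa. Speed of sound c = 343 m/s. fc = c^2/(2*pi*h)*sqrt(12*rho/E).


12*rho/E = 12*531/1.30e+11 = 4.90154e-08
sqrt(12*rho/E) = sqrt(4.90154e-08) = 0.000221394
c^2/(2*pi*h) = 343^2/(2*pi*0.0262) = 714673
fc = 714673 * 0.000221394 = 158.22 Hz


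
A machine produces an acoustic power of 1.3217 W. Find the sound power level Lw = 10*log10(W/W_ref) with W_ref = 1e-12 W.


W / W_ref = 1.3217 / 1e-12 = 1.3217e+12
Lw = 10 * log10(1.3217e+12) = 121.21 dB


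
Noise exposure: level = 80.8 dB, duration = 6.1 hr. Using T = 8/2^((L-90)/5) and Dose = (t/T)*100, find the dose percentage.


T_allowed = 8 / 2^((80.8 - 90)/5) = 28.6408 hr
Dose = 6.1 / 28.6408 * 100 = 21.298 %


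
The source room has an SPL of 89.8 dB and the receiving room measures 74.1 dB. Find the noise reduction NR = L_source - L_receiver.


NR = L_source - L_receiver (difference between source and receiving room levels)
NR = 89.8 - 74.1 = 15.7 dB


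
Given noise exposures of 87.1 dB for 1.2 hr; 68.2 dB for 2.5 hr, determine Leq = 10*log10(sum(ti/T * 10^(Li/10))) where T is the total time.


T_total = 1.2 + 2.5 = 3.7 hr
(1.2/3.7) * 10^(87.1/10) = 1.66333e+08
(2.5/3.7) * 10^(68.2/10) = 4.46414e+06
Sum = 1.66333e+08 + 4.46414e+06 = 1.70797e+08
Leq = 10*log10(1.70797e+08) = 82.325 dB


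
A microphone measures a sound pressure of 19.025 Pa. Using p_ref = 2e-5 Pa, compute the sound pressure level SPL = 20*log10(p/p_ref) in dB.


p / p_ref = 19.025 / 2e-5 = 951250
SPL = 20 * log10(951250) = 119.57 dB


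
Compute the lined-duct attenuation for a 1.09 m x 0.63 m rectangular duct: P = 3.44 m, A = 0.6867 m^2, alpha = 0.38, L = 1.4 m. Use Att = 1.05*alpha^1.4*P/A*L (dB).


alpha^1.4 = 0.38^1.4 = 0.258046
Attenuation rate = 1.05 * alpha^1.4 * P / A
= 1.05 * 0.258046 * 3.44 / 0.6867 = 1.35731 dB/m
Total Att = 1.35731 * 1.4 = 1.9002 dB


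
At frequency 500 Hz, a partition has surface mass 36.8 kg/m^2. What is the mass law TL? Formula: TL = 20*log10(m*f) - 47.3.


m * f = 36.8 * 500 = 18400
20*log10(18400) = 85.2964 dB
TL = 85.2964 - 47.3 = 37.996 dB


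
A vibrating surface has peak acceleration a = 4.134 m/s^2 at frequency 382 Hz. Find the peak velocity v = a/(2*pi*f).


omega = 2*pi*f = 2*pi*382 = 2400.18 rad/s
v = a / omega = 4.134 / 2400.18 = 0.0017224 m/s


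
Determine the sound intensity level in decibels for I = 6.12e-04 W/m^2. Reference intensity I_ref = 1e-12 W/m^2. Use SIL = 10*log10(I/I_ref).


I / I_ref = 6.12e-04 / 1e-12 = 6.12e+08
SIL = 10 * log10(6.12e+08) = 87.868 dB


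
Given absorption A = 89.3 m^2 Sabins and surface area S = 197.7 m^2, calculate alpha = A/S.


Absorption coefficient = absorbed power / incident power
alpha = A / S = 89.3 / 197.7 = 0.45169


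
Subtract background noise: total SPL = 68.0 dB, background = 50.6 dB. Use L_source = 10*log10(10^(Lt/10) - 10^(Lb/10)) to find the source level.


10^(68.0/10) = 6.30957e+06
10^(50.6/10) = 114815
Difference = 6.30957e+06 - 114815 = 6.19476e+06
L_source = 10*log10(6.19476e+06) = 67.92 dB


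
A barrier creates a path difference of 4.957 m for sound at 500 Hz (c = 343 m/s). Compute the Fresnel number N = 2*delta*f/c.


N = 2*delta*f/c = 2*delta/lambda, where lambda = c/f
lambda = 343 / 500 = 0.686 m
N = 2 * 4.957 / 0.686 = 14.452


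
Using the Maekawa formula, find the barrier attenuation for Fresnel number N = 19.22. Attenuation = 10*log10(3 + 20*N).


3 + 20*N = 3 + 20*19.22 = 387.4
Att = 10*log10(387.4) = 25.882 dB


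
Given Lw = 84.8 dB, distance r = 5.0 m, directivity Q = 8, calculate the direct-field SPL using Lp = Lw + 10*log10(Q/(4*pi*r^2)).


4*pi*r^2 = 4*pi*5.0^2 = 314.159 m^2
Q / (4*pi*r^2) = 8 / 314.159 = 0.0254648
Lp = 84.8 + 10*log10(0.0254648) = 68.859 dB


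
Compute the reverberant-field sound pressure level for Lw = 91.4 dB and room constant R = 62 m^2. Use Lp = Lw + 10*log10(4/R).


4/R = 4/62 = 0.0645161
Lp = 91.4 + 10*log10(0.0645161) = 79.497 dB


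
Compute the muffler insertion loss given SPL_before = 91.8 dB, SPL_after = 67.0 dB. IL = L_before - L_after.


Insertion loss = SPL without muffler - SPL with muffler
IL = 91.8 - 67.0 = 24.8 dB


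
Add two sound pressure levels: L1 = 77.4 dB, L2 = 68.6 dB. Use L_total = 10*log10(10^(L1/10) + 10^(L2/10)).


10^(77.4/10) = 5.49541e+07
10^(68.6/10) = 7.24436e+06
Sum = 5.49541e+07 + 7.24436e+06 = 6.21985e+07
L_total = 10*log10(6.21985e+07) = 77.938 dB


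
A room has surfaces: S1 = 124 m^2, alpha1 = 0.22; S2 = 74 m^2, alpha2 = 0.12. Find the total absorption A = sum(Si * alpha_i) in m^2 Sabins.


124 * 0.22 = 27.28
74 * 0.12 = 8.88
A_total = 27.28 + 8.88 = 36.16 m^2


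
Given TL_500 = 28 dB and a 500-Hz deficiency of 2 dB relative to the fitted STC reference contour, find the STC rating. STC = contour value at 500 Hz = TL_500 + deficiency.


By ASTM E413, STC = value of the fitted reference contour at 500 Hz.
Contour value at 500 Hz = TL_500 + deficiency = 28 + 2 = 30
STC = 30


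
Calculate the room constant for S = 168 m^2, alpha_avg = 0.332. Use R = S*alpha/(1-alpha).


R = 168 * 0.332 / (1 - 0.332) = 83.497 m^2


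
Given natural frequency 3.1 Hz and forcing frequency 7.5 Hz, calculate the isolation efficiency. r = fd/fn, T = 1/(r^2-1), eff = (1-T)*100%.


r = 7.5 / 3.1 = 2.41935
r^2 - 1 = 2.41935^2 - 1 = 4.85325
T = 1/4.85325 = 0.206047
Efficiency = (1 - 0.206047)*100 = 79.395 %


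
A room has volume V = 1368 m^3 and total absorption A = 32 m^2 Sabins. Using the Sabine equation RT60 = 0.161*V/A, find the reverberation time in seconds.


RT60 = 0.161 * 1368 / 32 = 6.8828 s


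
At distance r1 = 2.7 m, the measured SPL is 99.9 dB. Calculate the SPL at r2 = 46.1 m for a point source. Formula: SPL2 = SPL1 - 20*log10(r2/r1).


r2/r1 = 46.1/2.7 = 17.0741
Correction = 20*log10(17.0741) = 24.6468 dB
SPL2 = 99.9 - 24.6468 = 75.253 dB


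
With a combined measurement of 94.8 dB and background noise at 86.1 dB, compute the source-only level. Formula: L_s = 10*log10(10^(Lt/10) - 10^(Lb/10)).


10^(94.8/10) = 3.01995e+09
10^(86.1/10) = 4.0738e+08
Difference = 3.01995e+09 - 4.0738e+08 = 2.61257e+09
L_source = 10*log10(2.61257e+09) = 94.171 dB


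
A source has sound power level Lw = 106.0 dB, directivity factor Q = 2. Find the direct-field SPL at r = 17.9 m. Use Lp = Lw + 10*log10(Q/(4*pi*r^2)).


4*pi*r^2 = 4*pi*17.9^2 = 4026.39 m^2
Q / (4*pi*r^2) = 2 / 4026.39 = 0.000496723
Lp = 106.0 + 10*log10(0.000496723) = 72.961 dB


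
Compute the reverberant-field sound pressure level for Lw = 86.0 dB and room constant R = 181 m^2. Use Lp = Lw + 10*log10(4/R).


4/R = 4/181 = 0.0220994
Lp = 86.0 + 10*log10(0.0220994) = 69.444 dB


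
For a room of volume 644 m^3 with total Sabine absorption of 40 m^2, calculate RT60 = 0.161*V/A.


RT60 = 0.161 * 644 / 40 = 2.5921 s


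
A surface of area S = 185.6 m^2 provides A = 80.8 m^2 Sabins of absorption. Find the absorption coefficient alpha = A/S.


Absorption coefficient = absorbed power / incident power
alpha = A / S = 80.8 / 185.6 = 0.43534


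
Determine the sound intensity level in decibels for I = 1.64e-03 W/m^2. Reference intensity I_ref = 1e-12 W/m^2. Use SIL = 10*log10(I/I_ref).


I / I_ref = 1.64e-03 / 1e-12 = 1.64e+09
SIL = 10 * log10(1.64e+09) = 92.148 dB


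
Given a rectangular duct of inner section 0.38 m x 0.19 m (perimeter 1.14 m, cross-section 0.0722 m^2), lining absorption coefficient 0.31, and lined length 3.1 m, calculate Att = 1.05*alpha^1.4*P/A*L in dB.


alpha^1.4 = 0.31^1.4 = 0.194047
Attenuation rate = 1.05 * alpha^1.4 * P / A
= 1.05 * 0.194047 * 1.14 / 0.0722 = 3.21709 dB/m
Total Att = 3.21709 * 3.1 = 9.973 dB


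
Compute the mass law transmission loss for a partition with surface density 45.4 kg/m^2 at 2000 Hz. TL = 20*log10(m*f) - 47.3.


m * f = 45.4 * 2000 = 90800
20*log10(90800) = 99.1617 dB
TL = 99.1617 - 47.3 = 51.862 dB


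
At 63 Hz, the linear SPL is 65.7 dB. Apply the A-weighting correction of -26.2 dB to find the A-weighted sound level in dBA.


A-weighting table: 63 Hz -> -26.2 dB correction
SPL_A = SPL + correction = 65.7 + (-26.2) = 39.5 dBA


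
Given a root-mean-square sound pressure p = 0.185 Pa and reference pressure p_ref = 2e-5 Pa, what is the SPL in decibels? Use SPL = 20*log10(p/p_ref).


p / p_ref = 0.185 / 2e-5 = 9250
SPL = 20 * log10(9250) = 79.323 dB


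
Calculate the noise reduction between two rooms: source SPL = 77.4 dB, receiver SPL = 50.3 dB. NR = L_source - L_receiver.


NR = L_source - L_receiver (difference between source and receiving room levels)
NR = 77.4 - 50.3 = 27.1 dB


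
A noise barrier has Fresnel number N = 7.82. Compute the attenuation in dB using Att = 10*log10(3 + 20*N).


3 + 20*N = 3 + 20*7.82 = 159.4
Att = 10*log10(159.4) = 22.025 dB


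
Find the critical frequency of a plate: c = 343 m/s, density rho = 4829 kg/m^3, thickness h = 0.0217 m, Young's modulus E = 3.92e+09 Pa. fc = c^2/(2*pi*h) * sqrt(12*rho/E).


12*rho/E = 12*4829/3.92e+09 = 1.47827e-05
sqrt(12*rho/E) = sqrt(1.47827e-05) = 0.00384483
c^2/(2*pi*h) = 343^2/(2*pi*0.0217) = 862876
fc = 862876 * 0.00384483 = 3317.6 Hz
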